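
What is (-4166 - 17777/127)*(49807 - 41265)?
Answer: -4671269578/127 ≈ -3.6782e+7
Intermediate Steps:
(-4166 - 17777/127)*(49807 - 41265) = (-4166 - 17777*1/127)*8542 = (-4166 - 17777/127)*8542 = -546859/127*8542 = -4671269578/127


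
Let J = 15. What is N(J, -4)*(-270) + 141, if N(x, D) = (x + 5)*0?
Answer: 141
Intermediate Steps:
N(x, D) = 0 (N(x, D) = (5 + x)*0 = 0)
N(J, -4)*(-270) + 141 = 0*(-270) + 141 = 0 + 141 = 141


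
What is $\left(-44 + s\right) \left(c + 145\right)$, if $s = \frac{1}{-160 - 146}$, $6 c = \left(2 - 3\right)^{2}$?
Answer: $- \frac{11728015}{1836} \approx -6387.8$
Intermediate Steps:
$c = \frac{1}{6}$ ($c = \frac{\left(2 - 3\right)^{2}}{6} = \frac{\left(-1\right)^{2}}{6} = \frac{1}{6} \cdot 1 = \frac{1}{6} \approx 0.16667$)
$s = - \frac{1}{306}$ ($s = \frac{1}{-306} = - \frac{1}{306} \approx -0.003268$)
$\left(-44 + s\right) \left(c + 145\right) = \left(-44 - \frac{1}{306}\right) \left(\frac{1}{6} + 145\right) = \left(- \frac{13465}{306}\right) \frac{871}{6} = - \frac{11728015}{1836}$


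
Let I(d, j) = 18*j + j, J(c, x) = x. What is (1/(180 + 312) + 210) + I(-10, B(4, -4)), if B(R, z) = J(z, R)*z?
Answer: -46247/492 ≈ -93.998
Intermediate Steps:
B(R, z) = R*z
I(d, j) = 19*j
(1/(180 + 312) + 210) + I(-10, B(4, -4)) = (1/(180 + 312) + 210) + 19*(4*(-4)) = (1/492 + 210) + 19*(-16) = (1/492 + 210) - 304 = 103321/492 - 304 = -46247/492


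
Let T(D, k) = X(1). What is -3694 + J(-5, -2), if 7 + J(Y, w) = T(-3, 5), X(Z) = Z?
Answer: -3700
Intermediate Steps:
T(D, k) = 1
J(Y, w) = -6 (J(Y, w) = -7 + 1 = -6)
-3694 + J(-5, -2) = -3694 - 6 = -3700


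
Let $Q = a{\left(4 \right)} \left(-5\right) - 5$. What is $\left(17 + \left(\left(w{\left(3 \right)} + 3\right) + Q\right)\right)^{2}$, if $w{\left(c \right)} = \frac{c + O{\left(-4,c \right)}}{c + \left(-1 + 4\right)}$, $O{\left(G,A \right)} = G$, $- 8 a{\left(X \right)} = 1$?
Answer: $\frac{137641}{576} \approx 238.96$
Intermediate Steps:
$a{\left(X \right)} = - \frac{1}{8}$ ($a{\left(X \right)} = \left(- \frac{1}{8}\right) 1 = - \frac{1}{8}$)
$Q = - \frac{35}{8}$ ($Q = \left(- \frac{1}{8}\right) \left(-5\right) - 5 = \frac{5}{8} - 5 = - \frac{35}{8} \approx -4.375$)
$w{\left(c \right)} = \frac{-4 + c}{3 + c}$ ($w{\left(c \right)} = \frac{c - 4}{c + \left(-1 + 4\right)} = \frac{-4 + c}{c + 3} = \frac{-4 + c}{3 + c}$)
$\left(17 + \left(\left(w{\left(3 \right)} + 3\right) + Q\right)\right)^{2} = \left(17 - \left(\frac{11}{8} - \frac{-4 + 3}{3 + 3}\right)\right)^{2} = \left(17 - \left(\frac{11}{8} - \frac{1}{6} \left(-1\right)\right)\right)^{2} = \left(17 + \left(\left(\frac{1}{6} \left(-1\right) + 3\right) - \frac{35}{8}\right)\right)^{2} = \left(17 + \left(\left(- \frac{1}{6} + 3\right) - \frac{35}{8}\right)\right)^{2} = \left(17 + \left(\frac{17}{6} - \frac{35}{8}\right)\right)^{2} = \left(17 - \frac{37}{24}\right)^{2} = \left(\frac{371}{24}\right)^{2} = \frac{137641}{576}$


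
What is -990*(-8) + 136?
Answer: 8056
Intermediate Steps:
-990*(-8) + 136 = -110*(-72) + 136 = 7920 + 136 = 8056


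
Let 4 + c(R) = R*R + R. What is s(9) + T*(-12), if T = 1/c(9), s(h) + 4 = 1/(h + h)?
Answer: -3161/774 ≈ -4.0840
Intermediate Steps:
c(R) = -4 + R + R² (c(R) = -4 + (R*R + R) = -4 + (R² + R) = -4 + (R + R²) = -4 + R + R²)
s(h) = -4 + 1/(2*h) (s(h) = -4 + 1/(h + h) = -4 + 1/(2*h))
T = 1/86 (T = 1/(-4 + 9 + 9²) = 1/(-4 + 9 + 81) = 1/86 ≈ 0.011628)
s(9) + T*(-12) = (-4 + (½)/9) + (1/86)*(-12) = (-4 + (½)*(⅑)) - 6/43 = (-4 + 1/18) - 6/43 = -71/18 - 6/43 = -3161/774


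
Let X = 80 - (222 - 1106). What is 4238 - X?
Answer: 3274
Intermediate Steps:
X = 964 (X = 80 - 1*(-884) = 80 + 884 = 964)
4238 - X = 4238 - 1*964 = 4238 - 964 = 3274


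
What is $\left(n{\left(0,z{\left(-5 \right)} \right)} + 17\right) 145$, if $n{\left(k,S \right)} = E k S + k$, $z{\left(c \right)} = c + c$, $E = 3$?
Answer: $2465$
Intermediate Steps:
$z{\left(c \right)} = 2 c$
$n{\left(k,S \right)} = k + 3 S k$ ($n{\left(k,S \right)} = 3 k S + k = 3 S k + k = k + 3 S k$)
$\left(n{\left(0,z{\left(-5 \right)} \right)} + 17\right) 145 = \left(0 \left(1 + 3 \cdot 2 \left(-5\right)\right) + 17\right) 145 = \left(0 \left(1 + 3 \left(-10\right)\right) + 17\right) 145 = \left(0 \left(1 - 30\right) + 17\right) 145 = \left(0 \left(-29\right) + 17\right) 145 = \left(0 + 17\right) 145 = 17 \cdot 145 = 2465$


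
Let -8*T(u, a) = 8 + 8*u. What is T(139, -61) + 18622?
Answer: 18482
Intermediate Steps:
T(u, a) = -1 - u (T(u, a) = -(8 + 8*u)/8 = -1 - u)
T(139, -61) + 18622 = (-1 - 1*139) + 18622 = (-1 - 139) + 18622 = -140 + 18622 = 18482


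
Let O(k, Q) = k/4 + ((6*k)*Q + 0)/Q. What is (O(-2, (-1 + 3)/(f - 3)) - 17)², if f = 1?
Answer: 3481/4 ≈ 870.25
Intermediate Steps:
O(k, Q) = 25*k/4 (O(k, Q) = k*(¼) + (6*Q*k + 0)/Q = k/4 + (6*Q*k)/Q = k/4 + 6*k = 25*k/4)
(O(-2, (-1 + 3)/(f - 3)) - 17)² = ((25/4)*(-2) - 17)² = (-25/2 - 17)² = (-59/2)² = 3481/4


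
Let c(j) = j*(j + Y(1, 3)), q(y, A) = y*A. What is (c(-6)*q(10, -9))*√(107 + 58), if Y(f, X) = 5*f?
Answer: -540*√165 ≈ -6936.4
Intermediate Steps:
q(y, A) = A*y
c(j) = j*(5 + j) (c(j) = j*(j + 5*1) = j*(j + 5) = j*(5 + j))
(c(-6)*q(10, -9))*√(107 + 58) = ((-6*(5 - 6))*(-9*10))*√(107 + 58) = (-6*(-1)*(-90))*√165 = (6*(-90))*√165 = -540*√165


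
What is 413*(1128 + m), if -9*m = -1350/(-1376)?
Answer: 320483457/688 ≈ 4.6582e+5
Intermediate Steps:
m = -75/688 (m = -(-150)/(-1376) = -(-150)*(-1)/1376 = -1/9*675/688 = -75/688 ≈ -0.10901)
413*(1128 + m) = 413*(1128 - 75/688) = 413*(775989/688) = 320483457/688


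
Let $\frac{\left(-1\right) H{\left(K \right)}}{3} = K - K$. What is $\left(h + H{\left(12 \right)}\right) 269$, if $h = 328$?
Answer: $88232$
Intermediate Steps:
$H{\left(K \right)} = 0$ ($H{\left(K \right)} = - 3 \left(K - K\right) = \left(-3\right) 0 = 0$)
$\left(h + H{\left(12 \right)}\right) 269 = \left(328 + 0\right) 269 = 328 \cdot 269 = 88232$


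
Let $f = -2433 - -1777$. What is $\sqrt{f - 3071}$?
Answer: $i \sqrt{3727} \approx 61.049 i$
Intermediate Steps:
$f = -656$ ($f = -2433 + 1777 = -656$)
$\sqrt{f - 3071} = \sqrt{-656 - 3071} = \sqrt{-3727} = i \sqrt{3727}$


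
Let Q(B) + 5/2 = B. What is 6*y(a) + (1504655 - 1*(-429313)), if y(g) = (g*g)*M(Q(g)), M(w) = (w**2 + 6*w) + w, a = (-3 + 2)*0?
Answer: 1933968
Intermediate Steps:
a = 0 (a = -1*0 = 0)
Q(B) = -5/2 + B
M(w) = w**2 + 7*w
y(g) = g**2*(-5/2 + g)*(9/2 + g) (y(g) = (g*g)*((-5/2 + g)*(7 + (-5/2 + g))) = g**2*((-5/2 + g)*(9/2 + g)) = g**2*(-5/2 + g)*(9/2 + g))
6*y(a) + (1504655 - 1*(-429313)) = 6*((1/4)*0**2*(-5 + 2*0)*(9 + 2*0)) + (1504655 - 1*(-429313)) = 6*((1/4)*0*(-5 + 0)*(9 + 0)) + (1504655 + 429313) = 6*((1/4)*0*(-5)*9) + 1933968 = 6*0 + 1933968 = 0 + 1933968 = 1933968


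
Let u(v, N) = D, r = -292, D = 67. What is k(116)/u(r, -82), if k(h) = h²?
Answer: 13456/67 ≈ 200.84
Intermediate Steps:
u(v, N) = 67
k(116)/u(r, -82) = 116²/67 = 13456*(1/67) = 13456/67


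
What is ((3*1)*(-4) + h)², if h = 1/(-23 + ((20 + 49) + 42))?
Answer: 1113025/7744 ≈ 143.73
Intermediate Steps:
h = 1/88 (h = 1/(-23 + (69 + 42)) = 1/(-23 + 111) = 1/88 ≈ 0.011364)
((3*1)*(-4) + h)² = ((3*1)*(-4) + 1/88)² = (3*(-4) + 1/88)² = (-12 + 1/88)² = (-1055/88)² = 1113025/7744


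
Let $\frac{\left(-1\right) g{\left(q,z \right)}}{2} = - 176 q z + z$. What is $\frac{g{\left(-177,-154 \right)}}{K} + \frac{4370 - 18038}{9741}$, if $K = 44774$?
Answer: $\frac{910334626}{4275917} \approx 212.9$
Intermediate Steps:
$g{\left(q,z \right)} = - 2 z + 352 q z$ ($g{\left(q,z \right)} = - 2 \left(- 176 q z + z\right) = - 2 \left(z - 176 q z\right) = - 2 z + 352 q z$)
$\frac{g{\left(-177,-154 \right)}}{K} + \frac{4370 - 18038}{9741} = \frac{2 \left(-154\right) \left(-1 + 176 \left(-177\right)\right)}{44774} + \frac{4370 - 18038}{9741} = 2 \left(-154\right) \left(-1 - 31152\right) \frac{1}{44774} - \frac{268}{191} = 2 \left(-154\right) \left(-31153\right) \frac{1}{44774} - \frac{268}{191} = 9595124 \cdot \frac{1}{44774} - \frac{268}{191} = \frac{4797562}{22387} - \frac{268}{191} = \frac{910334626}{4275917}$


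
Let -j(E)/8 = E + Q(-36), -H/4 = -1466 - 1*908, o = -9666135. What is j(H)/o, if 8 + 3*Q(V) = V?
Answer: 227552/28998405 ≈ 0.0078471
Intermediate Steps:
Q(V) = -8/3 + V/3
H = 9496 (H = -4*(-1466 - 1*908) = -4*(-1466 - 908) = -4*(-2374) = 9496)
j(E) = 352/3 - 8*E (j(E) = -8*(E + (-8/3 + (⅓)*(-36))) = -8*(E + (-8/3 - 12)) = -8*(E - 44/3) = -8*(-44/3 + E) = 352/3 - 8*E)
j(H)/o = (352/3 - 8*9496)/(-9666135) = (352/3 - 75968)*(-1/9666135) = -227552/3*(-1/9666135) = 227552/28998405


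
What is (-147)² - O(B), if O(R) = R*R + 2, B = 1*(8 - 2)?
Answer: 21571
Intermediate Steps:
B = 6 (B = 1*6 = 6)
O(R) = 2 + R² (O(R) = R² + 2 = 2 + R²)
(-147)² - O(B) = (-147)² - (2 + 6²) = 21609 - (2 + 36) = 21609 - 1*38 = 21609 - 38 = 21571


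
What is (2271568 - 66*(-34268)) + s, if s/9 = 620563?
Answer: 10118323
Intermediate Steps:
s = 5585067 (s = 9*620563 = 5585067)
(2271568 - 66*(-34268)) + s = (2271568 - 66*(-34268)) + 5585067 = (2271568 + 2261688) + 5585067 = 4533256 + 5585067 = 10118323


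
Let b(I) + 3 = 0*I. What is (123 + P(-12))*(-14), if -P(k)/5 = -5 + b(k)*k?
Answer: 448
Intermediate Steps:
b(I) = -3 (b(I) = -3 + 0*I = -3 + 0 = -3)
P(k) = 25 + 15*k (P(k) = -5*(-5 - 3*k) = 25 + 15*k)
(123 + P(-12))*(-14) = (123 + (25 + 15*(-12)))*(-14) = (123 + (25 - 180))*(-14) = (123 - 155)*(-14) = -32*(-14) = 448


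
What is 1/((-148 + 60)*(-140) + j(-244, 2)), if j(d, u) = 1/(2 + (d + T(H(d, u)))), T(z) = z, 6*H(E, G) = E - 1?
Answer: 1697/20907034 ≈ 8.1169e-5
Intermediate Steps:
H(E, G) = -⅙ + E/6 (H(E, G) = (E - 1)/6 = (-1 + E)/6 = -⅙ + E/6)
j(d, u) = 1/(11/6 + 7*d/6) (j(d, u) = 1/(2 + (d + (-⅙ + d/6))) = 1/(2 + (-⅙ + 7*d/6)) = 1/(11/6 + 7*d/6))
1/((-148 + 60)*(-140) + j(-244, 2)) = 1/((-148 + 60)*(-140) + 6/(11 + 7*(-244))) = 1/(-88*(-140) + 6/(11 - 1708)) = 1/(12320 + 6/(-1697)) = 1/(12320 + 6*(-1/1697)) = 1/(12320 - 6/1697) = 1/(20907034/1697) = 1697/20907034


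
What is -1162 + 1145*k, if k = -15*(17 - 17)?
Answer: -1162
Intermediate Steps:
k = 0 (k = -15*0 = 0)
-1162 + 1145*k = -1162 + 1145*0 = -1162 + 0 = -1162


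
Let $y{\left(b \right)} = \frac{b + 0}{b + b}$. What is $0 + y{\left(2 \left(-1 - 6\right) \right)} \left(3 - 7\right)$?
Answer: $-2$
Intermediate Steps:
$y{\left(b \right)} = \frac{1}{2}$ ($y{\left(b \right)} = \frac{b}{2 b} = b \frac{1}{2 b} = \frac{1}{2}$)
$0 + y{\left(2 \left(-1 - 6\right) \right)} \left(3 - 7\right) = 0 + \frac{3 - 7}{2} = 0 + \frac{1}{2} \left(-4\right) = 0 - 2 = -2$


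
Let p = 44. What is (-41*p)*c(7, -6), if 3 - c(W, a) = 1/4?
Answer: -4961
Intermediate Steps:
c(W, a) = 11/4 (c(W, a) = 3 - 1/4 = 3 - 1*¼ = 3 - ¼ = 11/4)
(-41*p)*c(7, -6) = -41*44*(11/4) = -1804*11/4 = -4961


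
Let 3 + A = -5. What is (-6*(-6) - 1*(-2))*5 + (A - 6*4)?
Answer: 158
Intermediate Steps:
A = -8 (A = -3 - 5 = -8)
(-6*(-6) - 1*(-2))*5 + (A - 6*4) = (-6*(-6) - 1*(-2))*5 + (-8 - 6*4) = (36 + 2)*5 + (-8 - 24) = 38*5 - 32 = 190 - 32 = 158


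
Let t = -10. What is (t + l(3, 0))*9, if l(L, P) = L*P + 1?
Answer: -81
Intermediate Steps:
l(L, P) = 1 + L*P
(t + l(3, 0))*9 = (-10 + (1 + 3*0))*9 = (-10 + (1 + 0))*9 = (-10 + 1)*9 = -9*9 = -81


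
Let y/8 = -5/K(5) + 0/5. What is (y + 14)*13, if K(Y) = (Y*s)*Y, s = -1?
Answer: 1014/5 ≈ 202.80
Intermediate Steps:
K(Y) = -Y² (K(Y) = (Y*(-1))*Y = (-Y)*Y = -Y²)
y = 8/5 (y = 8*(-5/((-1*5²)) + 0/5) = 8*(-5/((-1*25)) + 0*(⅕)) = 8*(-5/(-25) + 0) = 8*(-5*(-1/25) + 0) = 8*(⅕ + 0) = 8*(⅕) = 8/5 ≈ 1.6000)
(y + 14)*13 = (8/5 + 14)*13 = (78/5)*13 = 1014/5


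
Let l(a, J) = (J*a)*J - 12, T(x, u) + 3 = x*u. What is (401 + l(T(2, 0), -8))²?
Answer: 38809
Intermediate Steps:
T(x, u) = -3 + u*x (T(x, u) = -3 + x*u = -3 + u*x)
l(a, J) = -12 + a*J² (l(a, J) = a*J² - 12 = -12 + a*J²)
(401 + l(T(2, 0), -8))² = (401 + (-12 + (-3 + 0*2)*(-8)²))² = (401 + (-12 + (-3 + 0)*64))² = (401 + (-12 - 3*64))² = (401 + (-12 - 192))² = (401 - 204)² = 197² = 38809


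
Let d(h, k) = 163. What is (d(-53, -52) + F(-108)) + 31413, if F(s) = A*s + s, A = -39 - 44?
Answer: 40432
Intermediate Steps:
A = -83
F(s) = -82*s (F(s) = -83*s + s = -82*s)
(d(-53, -52) + F(-108)) + 31413 = (163 - 82*(-108)) + 31413 = (163 + 8856) + 31413 = 9019 + 31413 = 40432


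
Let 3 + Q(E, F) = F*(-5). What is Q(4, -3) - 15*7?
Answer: -93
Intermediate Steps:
Q(E, F) = -3 - 5*F (Q(E, F) = -3 + F*(-5) = -3 - 5*F)
Q(4, -3) - 15*7 = (-3 - 5*(-3)) - 15*7 = (-3 + 15) - 105 = 12 - 105 = -93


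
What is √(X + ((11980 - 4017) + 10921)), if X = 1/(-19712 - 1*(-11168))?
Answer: √86158173930/2136 ≈ 137.42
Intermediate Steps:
X = -1/8544 (X = 1/(-19712 + 11168) = 1/(-8544) = -1/8544 ≈ -0.00011704)
√(X + ((11980 - 4017) + 10921)) = √(-1/8544 + ((11980 - 4017) + 10921)) = √(-1/8544 + (7963 + 10921)) = √(-1/8544 + 18884) = √(161344895/8544) = √86158173930/2136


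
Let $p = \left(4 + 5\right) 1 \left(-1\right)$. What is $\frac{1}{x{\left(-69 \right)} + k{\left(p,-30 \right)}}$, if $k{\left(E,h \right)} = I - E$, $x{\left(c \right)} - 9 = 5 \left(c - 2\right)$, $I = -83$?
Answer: $- \frac{1}{420} \approx -0.002381$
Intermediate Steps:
$x{\left(c \right)} = -1 + 5 c$ ($x{\left(c \right)} = 9 + 5 \left(c - 2\right) = 9 + 5 \left(-2 + c\right) = 9 + \left(-10 + 5 c\right) = -1 + 5 c$)
$p = -9$ ($p = 9 \cdot 1 \left(-1\right) = 9 \left(-1\right) = -9$)
$k{\left(E,h \right)} = -83 - E$
$\frac{1}{x{\left(-69 \right)} + k{\left(p,-30 \right)}} = \frac{1}{\left(-1 + 5 \left(-69\right)\right) - 74} = \frac{1}{\left(-1 - 345\right) + \left(-83 + 9\right)} = \frac{1}{-346 - 74} = \frac{1}{-420} = - \frac{1}{420}$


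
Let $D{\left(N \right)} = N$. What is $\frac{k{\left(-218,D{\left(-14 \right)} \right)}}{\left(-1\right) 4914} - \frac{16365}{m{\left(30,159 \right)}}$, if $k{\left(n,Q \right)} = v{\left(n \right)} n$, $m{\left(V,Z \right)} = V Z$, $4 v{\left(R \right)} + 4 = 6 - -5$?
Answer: $- \frac{249517}{74412} \approx -3.3532$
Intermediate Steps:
$v{\left(R \right)} = \frac{7}{4}$ ($v{\left(R \right)} = -1 + \frac{6 - -5}{4} = -1 + \frac{6 + 5}{4} = -1 + \frac{1}{4} \cdot 11 = -1 + \frac{11}{4} = \frac{7}{4}$)
$k{\left(n,Q \right)} = \frac{7 n}{4}$
$\frac{k{\left(-218,D{\left(-14 \right)} \right)}}{\left(-1\right) 4914} - \frac{16365}{m{\left(30,159 \right)}} = \frac{\frac{7}{4} \left(-218\right)}{\left(-1\right) 4914} - \frac{16365}{30 \cdot 159} = - \frac{763}{2 \left(-4914\right)} - \frac{16365}{4770} = \left(- \frac{763}{2}\right) \left(- \frac{1}{4914}\right) - \frac{1091}{318} = \frac{109}{1404} - \frac{1091}{318} = - \frac{249517}{74412}$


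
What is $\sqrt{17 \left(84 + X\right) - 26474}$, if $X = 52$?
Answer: $i \sqrt{24162} \approx 155.44 i$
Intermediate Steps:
$\sqrt{17 \left(84 + X\right) - 26474} = \sqrt{17 \left(84 + 52\right) - 26474} = \sqrt{17 \cdot 136 - 26474} = \sqrt{2312 - 26474} = \sqrt{-24162} = i \sqrt{24162}$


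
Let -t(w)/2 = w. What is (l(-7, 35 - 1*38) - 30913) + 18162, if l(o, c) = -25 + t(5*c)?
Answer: -12746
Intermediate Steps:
t(w) = -2*w
l(o, c) = -25 - 10*c
(l(-7, 35 - 1*38) - 30913) + 18162 = ((-25 - 10*(35 - 1*38)) - 30913) + 18162 = ((-25 - 10*(35 - 38)) - 30913) + 18162 = ((-25 - 10*(-3)) - 30913) + 18162 = ((-25 + 30) - 30913) + 18162 = (5 - 30913) + 18162 = -30908 + 18162 = -12746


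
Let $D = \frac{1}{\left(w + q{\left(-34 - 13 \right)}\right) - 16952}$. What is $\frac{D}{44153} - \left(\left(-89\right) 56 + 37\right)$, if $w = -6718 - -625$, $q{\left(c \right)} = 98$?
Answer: $\frac{5012195973776}{1013178891} \approx 4947.0$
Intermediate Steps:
$w = -6093$ ($w = -6718 + 625 = -6093$)
$D = - \frac{1}{22947}$ ($D = \frac{1}{\left(-6093 + 98\right) - 16952} = \frac{1}{-5995 - 16952} = \frac{1}{-22947} = - \frac{1}{22947} \approx -4.3579 \cdot 10^{-5}$)
$\frac{D}{44153} - \left(\left(-89\right) 56 + 37\right) = - \frac{1}{22947 \cdot 44153} - \left(\left(-89\right) 56 + 37\right) = \left(- \frac{1}{22947}\right) \frac{1}{44153} - \left(-4984 + 37\right) = - \frac{1}{1013178891} - -4947 = - \frac{1}{1013178891} + 4947 = \frac{5012195973776}{1013178891}$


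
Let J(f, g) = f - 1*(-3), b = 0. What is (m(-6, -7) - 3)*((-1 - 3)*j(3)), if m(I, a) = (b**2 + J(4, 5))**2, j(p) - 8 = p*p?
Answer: -3128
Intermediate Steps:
j(p) = 8 + p**2 (j(p) = 8 + p*p = 8 + p**2)
J(f, g) = 3 + f (J(f, g) = f + 3 = 3 + f)
m(I, a) = 49 (m(I, a) = (0**2 + (3 + 4))**2 = (0 + 7)**2 = 7**2 = 49)
(m(-6, -7) - 3)*((-1 - 3)*j(3)) = (49 - 3)*((-1 - 3)*(8 + 3**2)) = 46*(-4*(8 + 9)) = 46*(-4*17) = 46*(-68) = -3128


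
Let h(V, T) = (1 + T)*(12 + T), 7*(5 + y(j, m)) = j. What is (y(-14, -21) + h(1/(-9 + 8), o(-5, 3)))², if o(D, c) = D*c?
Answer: 1225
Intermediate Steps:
y(j, m) = -5 + j/7
(y(-14, -21) + h(1/(-9 + 8), o(-5, 3)))² = ((-5 + (⅐)*(-14)) + (12 + (-5*3)² + 13*(-5*3)))² = ((-5 - 2) + (12 + (-15)² + 13*(-15)))² = (-7 + (12 + 225 - 195))² = (-7 + 42)² = 35² = 1225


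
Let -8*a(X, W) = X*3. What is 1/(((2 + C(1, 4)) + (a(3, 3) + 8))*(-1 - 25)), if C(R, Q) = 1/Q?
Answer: -4/949 ≈ -0.0042150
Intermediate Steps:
a(X, W) = -3*X/8 (a(X, W) = -X*3/8 = -3*X/8)
1/(((2 + C(1, 4)) + (a(3, 3) + 8))*(-1 - 25)) = 1/(((2 + 1/4) + (-3/8*3 + 8))*(-1 - 25)) = 1/(((2 + ¼) + (-9/8 + 8))*(-26)) = 1/((9/4 + 55/8)*(-26)) = 1/((73/8)*(-26)) = 1/(-949/4) = -4/949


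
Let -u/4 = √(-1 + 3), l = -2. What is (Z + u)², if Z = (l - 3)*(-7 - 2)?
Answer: 2057 - 360*√2 ≈ 1547.9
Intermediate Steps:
Z = 45 (Z = (-2 - 3)*(-7 - 2) = -5*(-9) = 45)
u = -4*√2 (u = -4*√(-1 + 3) = -4*√2 ≈ -5.6569)
(Z + u)² = (45 - 4*√2)²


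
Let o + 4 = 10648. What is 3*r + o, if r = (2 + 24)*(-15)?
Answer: 9474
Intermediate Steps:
o = 10644 (o = -4 + 10648 = 10644)
r = -390 (r = 26*(-15) = -390)
3*r + o = 3*(-390) + 10644 = -1170 + 10644 = 9474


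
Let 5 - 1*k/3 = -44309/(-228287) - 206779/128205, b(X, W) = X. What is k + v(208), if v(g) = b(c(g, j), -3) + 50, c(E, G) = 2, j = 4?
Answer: 695165933543/9755844945 ≈ 71.256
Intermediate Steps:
v(g) = 52 (v(g) = 2 + 50 = 52)
k = 187861996403/9755844945 (k = 15 - 3*(-44309/(-228287) - 206779/128205) = 15 - 3*(-44309*(-1/228287) - 206779*1/128205) = 15 - 3*(44309/228287 - 206779/128205) = 15 - 3*(-41524322228/29267534835) = 15 + 41524322228/9755844945 = 187861996403/9755844945 ≈ 19.256)
k + v(208) = 187861996403/9755844945 + 52 = 695165933543/9755844945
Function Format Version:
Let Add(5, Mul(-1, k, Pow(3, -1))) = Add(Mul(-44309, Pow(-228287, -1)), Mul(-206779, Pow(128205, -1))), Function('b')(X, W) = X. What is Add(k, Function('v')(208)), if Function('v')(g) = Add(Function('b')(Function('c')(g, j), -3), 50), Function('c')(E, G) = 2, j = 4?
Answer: Rational(695165933543, 9755844945) ≈ 71.256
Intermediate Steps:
Function('v')(g) = 52 (Function('v')(g) = Add(2, 50) = 52)
k = Rational(187861996403, 9755844945) (k = Add(15, Mul(-3, Add(Mul(-44309, Pow(-228287, -1)), Mul(-206779, Pow(128205, -1))))) = Add(15, Mul(-3, Add(Mul(-44309, Rational(-1, 228287)), Mul(-206779, Rational(1, 128205))))) = Add(15, Mul(-3, Add(Rational(44309, 228287), Rational(-206779, 128205)))) = Add(15, Mul(-3, Rational(-41524322228, 29267534835))) = Add(15, Rational(41524322228, 9755844945)) = Rational(187861996403, 9755844945) ≈ 19.256)
Add(k, Function('v')(208)) = Add(Rational(187861996403, 9755844945), 52) = Rational(695165933543, 9755844945)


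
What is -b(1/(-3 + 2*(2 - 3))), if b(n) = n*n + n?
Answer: 4/25 ≈ 0.16000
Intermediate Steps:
b(n) = n + n**2 (b(n) = n**2 + n = n + n**2)
-b(1/(-3 + 2*(2 - 3))) = -(1 + 1/(-3 + 2*(2 - 3)))/(-3 + 2*(2 - 3)) = -(1 + 1/(-3 + 2*(-1)))/(-3 + 2*(-1)) = -(1 + 1/(-3 - 2))/(-3 - 2) = -(1 + 1/(-5))/(-5) = -(-1)*(1 - 1/5)/5 = -(-1)*4/(5*5) = -1*(-4/25) = 4/25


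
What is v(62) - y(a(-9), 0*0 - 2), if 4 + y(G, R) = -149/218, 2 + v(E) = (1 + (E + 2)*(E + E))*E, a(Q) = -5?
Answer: 107277077/218 ≈ 4.9210e+5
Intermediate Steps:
v(E) = -2 + E*(1 + 2*E*(2 + E)) (v(E) = -2 + (1 + (E + 2)*(E + E))*E = -2 + (1 + (2 + E)*(2*E))*E = -2 + (1 + 2*E*(2 + E))*E = -2 + E*(1 + 2*E*(2 + E)))
y(G, R) = -1021/218 (y(G, R) = -4 - 149/218 = -1021/218)
v(62) - y(a(-9), 0*0 - 2) = (-2 + 62 + 2*62³ + 4*62²) - 1*(-1021/218) = (-2 + 62 + 2*238328 + 4*3844) + 1021/218 = (-2 + 62 + 476656 + 15376) + 1021/218 = 492092 + 1021/218 = 107277077/218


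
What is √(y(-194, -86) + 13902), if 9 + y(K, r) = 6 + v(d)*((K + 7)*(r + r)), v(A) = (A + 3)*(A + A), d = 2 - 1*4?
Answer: I*√114757 ≈ 338.76*I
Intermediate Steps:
d = -2 (d = 2 - 4 = -2)
v(A) = 2*A*(3 + A) (v(A) = (3 + A)*(2*A) = 2*A*(3 + A))
y(K, r) = -3 - 8*r*(7 + K) (y(K, r) = -9 + (6 + (2*(-2)*(3 - 2))*((K + 7)*(r + r))) = -9 + (6 + (2*(-2)*1)*((7 + K)*(2*r))) = -9 + (6 - 8*r*(7 + K)) = -3 - 8*r*(7 + K))
√(y(-194, -86) + 13902) = √((-3 - 56*(-86) - 8*(-194)*(-86)) + 13902) = √((-3 + 4816 - 133472) + 13902) = √(-128659 + 13902) = √(-114757) = I*√114757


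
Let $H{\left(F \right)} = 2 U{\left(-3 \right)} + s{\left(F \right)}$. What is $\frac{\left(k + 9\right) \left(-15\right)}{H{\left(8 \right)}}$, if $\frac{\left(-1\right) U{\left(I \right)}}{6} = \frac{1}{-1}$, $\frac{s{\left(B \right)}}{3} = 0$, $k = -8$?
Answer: $- \frac{5}{4} \approx -1.25$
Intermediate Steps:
$s{\left(B \right)} = 0$ ($s{\left(B \right)} = 3 \cdot 0 = 0$)
$U{\left(I \right)} = 6$ ($U{\left(I \right)} = - \frac{6}{-1} = \left(-6\right) \left(-1\right) = 6$)
$H{\left(F \right)} = 12$ ($H{\left(F \right)} = 2 \cdot 6 + 0 = 12 + 0 = 12$)
$\frac{\left(k + 9\right) \left(-15\right)}{H{\left(8 \right)}} = \frac{\left(-8 + 9\right) \left(-15\right)}{12} = 1 \left(-15\right) \frac{1}{12} = \left(-15\right) \frac{1}{12} = - \frac{5}{4}$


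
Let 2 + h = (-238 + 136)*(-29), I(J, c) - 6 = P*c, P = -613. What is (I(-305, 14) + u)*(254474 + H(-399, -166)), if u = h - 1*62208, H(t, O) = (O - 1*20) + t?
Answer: -17220783092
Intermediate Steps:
H(t, O) = -20 + O + t (H(t, O) = (O - 20) + t = (-20 + O) + t = -20 + O + t)
I(J, c) = 6 - 613*c
h = 2956 (h = -2 + (-238 + 136)*(-29) = -2 - 102*(-29) = -2 + 2958 = 2956)
u = -59252 (u = 2956 - 1*62208 = 2956 - 62208 = -59252)
(I(-305, 14) + u)*(254474 + H(-399, -166)) = ((6 - 613*14) - 59252)*(254474 + (-20 - 166 - 399)) = ((6 - 8582) - 59252)*(254474 - 585) = (-8576 - 59252)*253889 = -67828*253889 = -17220783092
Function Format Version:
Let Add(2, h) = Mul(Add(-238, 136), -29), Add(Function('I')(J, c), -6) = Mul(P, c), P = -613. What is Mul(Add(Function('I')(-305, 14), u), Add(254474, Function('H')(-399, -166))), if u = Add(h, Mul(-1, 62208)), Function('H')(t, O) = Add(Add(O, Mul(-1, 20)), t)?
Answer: -17220783092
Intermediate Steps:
Function('H')(t, O) = Add(-20, O, t) (Function('H')(t, O) = Add(Add(O, -20), t) = Add(Add(-20, O), t) = Add(-20, O, t))
Function('I')(J, c) = Add(6, Mul(-613, c))
h = 2956 (h = Add(-2, Mul(Add(-238, 136), -29)) = Add(-2, Mul(-102, -29)) = Add(-2, 2958) = 2956)
u = -59252 (u = Add(2956, Mul(-1, 62208)) = Add(2956, -62208) = -59252)
Mul(Add(Function('I')(-305, 14), u), Add(254474, Function('H')(-399, -166))) = Mul(Add(Add(6, Mul(-613, 14)), -59252), Add(254474, Add(-20, -166, -399))) = Mul(Add(Add(6, -8582), -59252), Add(254474, -585)) = Mul(Add(-8576, -59252), 253889) = Mul(-67828, 253889) = -17220783092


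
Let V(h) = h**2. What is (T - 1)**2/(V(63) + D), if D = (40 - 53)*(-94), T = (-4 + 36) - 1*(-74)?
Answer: 11025/5191 ≈ 2.1239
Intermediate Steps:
T = 106 (T = 32 + 74 = 106)
D = 1222 (D = -13*(-94) = 1222)
(T - 1)**2/(V(63) + D) = (106 - 1)**2/(63**2 + 1222) = 105**2/(3969 + 1222) = 11025/5191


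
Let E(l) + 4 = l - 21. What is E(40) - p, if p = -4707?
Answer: 4722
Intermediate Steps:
E(l) = -25 + l (E(l) = -4 + (l - 21) = -4 + (-21 + l) = -25 + l)
E(40) - p = (-25 + 40) - 1*(-4707) = 15 + 4707 = 4722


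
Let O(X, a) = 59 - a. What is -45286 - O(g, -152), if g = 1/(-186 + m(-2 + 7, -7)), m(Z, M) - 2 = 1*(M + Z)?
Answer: -45497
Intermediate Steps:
m(Z, M) = 2 + M + Z (m(Z, M) = 2 + 1*(M + Z) = 2 + (M + Z) = 2 + M + Z)
g = -1/186 (g = 1/(-186 + (2 - 7 + (-2 + 7))) = 1/(-186 + (2 - 7 + 5)) = 1/(-186 + 0) = 1/(-186) = -1/186 ≈ -0.0053763)
-45286 - O(g, -152) = -45286 - (59 - 1*(-152)) = -45286 - (59 + 152) = -45286 - 1*211 = -45286 - 211 = -45497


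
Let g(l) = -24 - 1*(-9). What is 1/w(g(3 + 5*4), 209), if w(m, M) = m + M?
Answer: 1/194 ≈ 0.0051546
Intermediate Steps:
g(l) = -15 (g(l) = -24 + 9 = -15)
w(m, M) = M + m
1/w(g(3 + 5*4), 209) = 1/(209 - 15) = 1/194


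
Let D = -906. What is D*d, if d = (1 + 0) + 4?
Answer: -4530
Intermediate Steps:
d = 5 (d = 1 + 4 = 5)
D*d = -906*5 = -4530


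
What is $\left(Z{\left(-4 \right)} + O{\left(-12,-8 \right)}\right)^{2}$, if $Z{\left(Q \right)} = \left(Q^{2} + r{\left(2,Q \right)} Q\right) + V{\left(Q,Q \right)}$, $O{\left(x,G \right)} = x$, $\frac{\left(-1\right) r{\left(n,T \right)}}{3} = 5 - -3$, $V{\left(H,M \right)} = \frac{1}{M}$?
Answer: $\frac{159201}{16} \approx 9950.1$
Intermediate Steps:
$r{\left(n,T \right)} = -24$ ($r{\left(n,T \right)} = - 3 \left(5 - -3\right) = - 3 \left(5 + 3\right) = \left(-3\right) 8 = -24$)
$Z{\left(Q \right)} = \frac{1}{Q} + Q^{2} - 24 Q$ ($Z{\left(Q \right)} = \left(Q^{2} - 24 Q\right) + \frac{1}{Q} = \frac{1}{Q} + Q^{2} - 24 Q$)
$\left(Z{\left(-4 \right)} + O{\left(-12,-8 \right)}\right)^{2} = \left(\frac{1 + \left(-4\right)^{2} \left(-24 - 4\right)}{-4} - 12\right)^{2} = \left(- \frac{1 + 16 \left(-28\right)}{4} - 12\right)^{2} = \left(- \frac{1 - 448}{4} - 12\right)^{2} = \left(\left(- \frac{1}{4}\right) \left(-447\right) - 12\right)^{2} = \left(\frac{447}{4} - 12\right)^{2} = \left(\frac{399}{4}\right)^{2} = \frac{159201}{16}$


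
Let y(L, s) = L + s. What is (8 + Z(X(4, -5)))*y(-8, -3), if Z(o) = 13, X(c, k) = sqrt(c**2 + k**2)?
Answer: -231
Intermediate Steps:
(8 + Z(X(4, -5)))*y(-8, -3) = (8 + 13)*(-8 - 3) = 21*(-11) = -231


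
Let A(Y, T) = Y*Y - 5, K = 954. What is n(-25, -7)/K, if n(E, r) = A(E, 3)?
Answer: 310/477 ≈ 0.64989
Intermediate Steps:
A(Y, T) = -5 + Y**2 (A(Y, T) = Y**2 - 5 = -5 + Y**2)
n(E, r) = -5 + E**2
n(-25, -7)/K = (-5 + (-25)**2)/954 = (-5 + 625)*(1/954) = 620*(1/954) = 310/477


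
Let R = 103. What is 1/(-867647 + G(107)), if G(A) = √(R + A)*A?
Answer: -867647/752808912319 - 107*√210/752808912319 ≈ -1.1546e-6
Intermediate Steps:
G(A) = A*√(103 + A) (G(A) = √(103 + A)*A = A*√(103 + A))
1/(-867647 + G(107)) = 1/(-867647 + 107*√(103 + 107)) = 1/(-867647 + 107*√210)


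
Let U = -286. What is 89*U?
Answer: -25454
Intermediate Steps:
89*U = 89*(-286) = -25454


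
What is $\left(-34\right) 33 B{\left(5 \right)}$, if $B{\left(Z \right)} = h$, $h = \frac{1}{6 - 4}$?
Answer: $-561$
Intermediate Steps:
$h = \frac{1}{2} \approx 0.5$
$B{\left(Z \right)} = \frac{1}{2}$
$\left(-34\right) 33 B{\left(5 \right)} = \left(-34\right) 33 \cdot \frac{1}{2} = \left(-1122\right) \frac{1}{2} = -561$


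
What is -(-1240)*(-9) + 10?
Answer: -11150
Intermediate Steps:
-(-1240)*(-9) + 10 = -155*72 + 10 = -11160 + 10 = -11150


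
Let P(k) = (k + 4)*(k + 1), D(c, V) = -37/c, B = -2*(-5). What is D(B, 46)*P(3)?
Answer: -518/5 ≈ -103.60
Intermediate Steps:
B = 10
P(k) = (1 + k)*(4 + k) (P(k) = (4 + k)*(1 + k) = (1 + k)*(4 + k))
D(B, 46)*P(3) = (-37/10)*(4 + 3² + 5*3) = (-37*⅒)*(4 + 9 + 15) = -37/10*28 = -518/5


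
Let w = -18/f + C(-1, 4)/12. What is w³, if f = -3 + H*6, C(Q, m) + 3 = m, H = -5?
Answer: 571787/2299968 ≈ 0.24861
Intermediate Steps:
C(Q, m) = -3 + m
f = -33 (f = -3 - 5*6 = -3 - 30 = -33)
w = 83/132 (w = -18/(-33) + (-3 + 4)/12 = -18*(-1/33) + 1*(1/12) = 6/11 + 1/12 = 83/132 ≈ 0.62879)
w³ = (83/132)³ = 571787/2299968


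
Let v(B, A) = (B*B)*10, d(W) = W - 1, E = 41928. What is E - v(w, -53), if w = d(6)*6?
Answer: 32928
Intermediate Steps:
d(W) = -1 + W
w = 30 (w = (-1 + 6)*6 = 5*6 = 30)
v(B, A) = 10*B**2 (v(B, A) = B**2*10 = 10*B**2)
E - v(w, -53) = 41928 - 10*30**2 = 41928 - 10*900 = 41928 - 1*9000 = 41928 - 9000 = 32928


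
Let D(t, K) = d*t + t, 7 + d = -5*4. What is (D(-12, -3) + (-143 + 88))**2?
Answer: 66049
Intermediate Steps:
d = -27 (d = -7 - 5*4 = -7 - 20 = -27)
D(t, K) = -26*t (D(t, K) = -27*t + t = -26*t)
(D(-12, -3) + (-143 + 88))**2 = (-26*(-12) + (-143 + 88))**2 = (312 - 55)**2 = 257**2 = 66049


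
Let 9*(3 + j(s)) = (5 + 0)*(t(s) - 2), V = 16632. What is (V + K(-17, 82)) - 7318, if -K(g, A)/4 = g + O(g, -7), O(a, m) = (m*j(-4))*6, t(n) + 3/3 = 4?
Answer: 26914/3 ≈ 8971.3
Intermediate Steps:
t(n) = 3 (t(n) = -1 + 4 = 3)
j(s) = -22/9 (j(s) = -3 + ((5 + 0)*(3 - 2))/9 = -3 + (5*1)/9 = -3 + (⅑)*5 = -3 + 5/9 = -22/9)
O(a, m) = -44*m/3 (O(a, m) = (m*(-22/9))*6 = -22*m/9*6 = -44*m/3)
K(g, A) = -1232/3 - 4*g (K(g, A) = -4*(g - 44/3*(-7)) = -4*(g + 308/3) = -4*(308/3 + g) = -1232/3 - 4*g)
(V + K(-17, 82)) - 7318 = (16632 + (-1232/3 - 4*(-17))) - 7318 = (16632 + (-1232/3 + 68)) - 7318 = (16632 - 1028/3) - 7318 = 48868/3 - 7318 = 26914/3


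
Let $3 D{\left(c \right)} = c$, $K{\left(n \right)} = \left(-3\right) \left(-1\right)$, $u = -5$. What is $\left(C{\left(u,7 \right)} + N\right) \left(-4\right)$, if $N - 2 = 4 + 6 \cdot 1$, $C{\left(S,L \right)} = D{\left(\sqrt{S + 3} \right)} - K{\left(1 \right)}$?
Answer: $-36 - \frac{4 i \sqrt{2}}{3} \approx -36.0 - 1.8856 i$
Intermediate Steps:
$K{\left(n \right)} = 3$
$D{\left(c \right)} = \frac{c}{3}$
$C{\left(S,L \right)} = -3 + \frac{\sqrt{3 + S}}{3}$ ($C{\left(S,L \right)} = \frac{\sqrt{S + 3}}{3} - 3 = \frac{\sqrt{3 + S}}{3} - 3 = -3 + \frac{\sqrt{3 + S}}{3}$)
$N = 12$ ($N = 2 + \left(4 + 6 \cdot 1\right) = 2 + \left(4 + 6\right) = 2 + 10 = 12$)
$\left(C{\left(u,7 \right)} + N\right) \left(-4\right) = \left(\left(-3 + \frac{\sqrt{3 - 5}}{3}\right) + 12\right) \left(-4\right) = \left(\left(-3 + \frac{\sqrt{-2}}{3}\right) + 12\right) \left(-4\right) = \left(\left(-3 + \frac{i \sqrt{2}}{3}\right) + 12\right) \left(-4\right) = \left(9 + \frac{i \sqrt{2}}{3}\right) \left(-4\right) = -36 - \frac{4 i \sqrt{2}}{3}$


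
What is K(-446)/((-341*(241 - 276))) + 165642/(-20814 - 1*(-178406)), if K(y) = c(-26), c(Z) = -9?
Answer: 987759471/940430260 ≈ 1.0503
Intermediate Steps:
K(y) = -9
K(-446)/((-341*(241 - 276))) + 165642/(-20814 - 1*(-178406)) = -9*(-1/(341*(241 - 276))) + 165642/(-20814 - 1*(-178406)) = -9/((-341*(-35))) + 165642/(-20814 + 178406) = -9/11935 + 165642/157592 = -9*1/11935 + 165642*(1/157592) = -9/11935 + 82821/78796 = 987759471/940430260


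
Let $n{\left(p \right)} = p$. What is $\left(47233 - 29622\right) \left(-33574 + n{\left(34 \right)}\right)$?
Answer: $-590672940$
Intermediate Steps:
$\left(47233 - 29622\right) \left(-33574 + n{\left(34 \right)}\right) = \left(47233 - 29622\right) \left(-33574 + 34\right) = 17611 \left(-33540\right) = -590672940$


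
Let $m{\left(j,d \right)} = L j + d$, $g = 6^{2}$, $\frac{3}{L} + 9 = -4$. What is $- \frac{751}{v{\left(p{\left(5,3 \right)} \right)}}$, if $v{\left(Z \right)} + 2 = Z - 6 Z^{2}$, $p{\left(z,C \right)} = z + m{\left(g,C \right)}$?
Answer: $\frac{126919}{486} \approx 261.15$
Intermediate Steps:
$L = - \frac{3}{13}$ ($L = \frac{3}{-9 - 4} = \frac{3}{-13} = 3 \left(- \frac{1}{13}\right) = - \frac{3}{13} \approx -0.23077$)
$g = 36$
$m{\left(j,d \right)} = d - \frac{3 j}{13}$ ($m{\left(j,d \right)} = - \frac{3 j}{13} + d = d - \frac{3 j}{13}$)
$p{\left(z,C \right)} = - \frac{108}{13} + C + z$ ($p{\left(z,C \right)} = z + \left(C - \frac{108}{13}\right) = z + \left(- \frac{108}{13} + C\right) = - \frac{108}{13} + C + z$)
$v{\left(Z \right)} = -2 + Z - 6 Z^{2}$ ($v{\left(Z \right)} = -2 - \left(- Z + 6 Z^{2}\right) = -2 + Z - 6 Z^{2}$)
$- \frac{751}{v{\left(p{\left(5,3 \right)} \right)}} = - \frac{751}{-2 + \left(- \frac{108}{13} + 3 + 5\right) - 6 \left(- \frac{108}{13} + 3 + 5\right)^{2}} = - \frac{751}{-2 - \frac{4}{13} - 6 \left(- \frac{4}{13}\right)^{2}} = - \frac{751}{-2 - \frac{4}{13} - \frac{96}{169}} = - \frac{751}{- \frac{486}{169}} = \left(-751\right) \left(- \frac{169}{486}\right) = \frac{126919}{486}$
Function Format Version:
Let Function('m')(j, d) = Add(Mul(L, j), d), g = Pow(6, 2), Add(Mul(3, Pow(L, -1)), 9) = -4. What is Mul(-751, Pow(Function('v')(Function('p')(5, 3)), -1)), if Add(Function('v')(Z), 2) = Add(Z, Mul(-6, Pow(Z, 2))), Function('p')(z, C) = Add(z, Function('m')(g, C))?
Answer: Rational(126919, 486) ≈ 261.15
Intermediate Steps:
L = Rational(-3, 13) (L = Mul(3, Pow(Add(-9, -4), -1)) = Mul(3, Pow(-13, -1)) = Mul(3, Rational(-1, 13)) = Rational(-3, 13) ≈ -0.23077)
g = 36
Function('m')(j, d) = Add(d, Mul(Rational(-3, 13), j)) (Function('m')(j, d) = Add(Mul(Rational(-3, 13), j), d) = Add(d, Mul(Rational(-3, 13), j)))
Function('p')(z, C) = Add(Rational(-108, 13), C, z) (Function('p')(z, C) = Add(z, Add(C, Mul(Rational(-3, 13), 36))) = Add(z, Add(C, Rational(-108, 13))) = Add(z, Add(Rational(-108, 13), C)) = Add(Rational(-108, 13), C, z))
Function('v')(Z) = Add(-2, Z, Mul(-6, Pow(Z, 2))) (Function('v')(Z) = Add(-2, Add(Z, Mul(-6, Pow(Z, 2)))) = Add(-2, Z, Mul(-6, Pow(Z, 2))))
Mul(-751, Pow(Function('v')(Function('p')(5, 3)), -1)) = Mul(-751, Pow(Add(-2, Add(Rational(-108, 13), 3, 5), Mul(-6, Pow(Add(Rational(-108, 13), 3, 5), 2))), -1)) = Mul(-751, Pow(Add(-2, Rational(-4, 13), Mul(-6, Pow(Rational(-4, 13), 2))), -1)) = Mul(-751, Pow(Add(-2, Rational(-4, 13), Mul(-6, Rational(16, 169))), -1)) = Mul(-751, Pow(Add(-2, Rational(-4, 13), Rational(-96, 169)), -1)) = Mul(-751, Pow(Rational(-486, 169), -1)) = Mul(-751, Rational(-169, 486)) = Rational(126919, 486)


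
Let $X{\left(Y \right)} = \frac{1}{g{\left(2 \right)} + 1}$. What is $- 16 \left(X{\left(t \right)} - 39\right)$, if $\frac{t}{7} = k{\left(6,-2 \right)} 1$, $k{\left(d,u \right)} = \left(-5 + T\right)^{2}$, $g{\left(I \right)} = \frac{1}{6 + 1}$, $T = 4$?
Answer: $610$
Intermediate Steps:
$g{\left(I \right)} = \frac{1}{7}$
$k{\left(d,u \right)} = 1$ ($k{\left(d,u \right)} = \left(-5 + 4\right)^{2} = \left(-1\right)^{2} = 1$)
$t = 7$ ($t = 7 \cdot 1 \cdot 1 = 7 \cdot 1 = 7$)
$X{\left(Y \right)} = \frac{7}{8}$ ($X{\left(Y \right)} = \frac{1}{\frac{1}{7} + 1} = \frac{1}{\frac{8}{7}} = \frac{7}{8}$)
$- 16 \left(X{\left(t \right)} - 39\right) = - 16 \left(\frac{7}{8} - 39\right) = \left(-16\right) \left(- \frac{305}{8}\right) = 610$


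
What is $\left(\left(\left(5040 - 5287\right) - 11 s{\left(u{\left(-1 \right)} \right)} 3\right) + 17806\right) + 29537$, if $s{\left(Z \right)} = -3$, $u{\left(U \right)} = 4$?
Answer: $47195$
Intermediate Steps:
$\left(\left(\left(5040 - 5287\right) - 11 s{\left(u{\left(-1 \right)} \right)} 3\right) + 17806\right) + 29537 = \left(\left(\left(5040 - 5287\right) - 11 \left(-3\right) 3\right) + 17806\right) + 29537 = \left(\left(-247 - \left(-33\right) 3\right) + 17806\right) + 29537 = \left(\left(-247 - -99\right) + 17806\right) + 29537 = \left(\left(-247 + 99\right) + 17806\right) + 29537 = \left(-148 + 17806\right) + 29537 = 17658 + 29537 = 47195$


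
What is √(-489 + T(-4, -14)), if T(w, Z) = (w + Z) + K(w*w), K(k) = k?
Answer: I*√491 ≈ 22.159*I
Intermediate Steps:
T(w, Z) = Z + w + w² (T(w, Z) = (w + Z) + w*w = (Z + w) + w² = Z + w + w²)
√(-489 + T(-4, -14)) = √(-489 + (-14 - 4 + (-4)²)) = √(-489 + (-14 - 4 + 16)) = √(-489 - 2) = √(-491) = I*√491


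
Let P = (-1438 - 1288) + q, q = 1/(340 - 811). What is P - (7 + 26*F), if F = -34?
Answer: -870880/471 ≈ -1849.0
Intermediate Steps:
q = -1/471 (q = 1/(-471) = -1/471 ≈ -0.0021231)
P = -1283947/471 (P = (-1438 - 1288) - 1/471 = -2726 - 1/471 = -1283947/471 ≈ -2726.0)
P - (7 + 26*F) = -1283947/471 - (7 + 26*(-34)) = -1283947/471 - (7 - 884) = -1283947/471 - 1*(-877) = -1283947/471 + 877 = -870880/471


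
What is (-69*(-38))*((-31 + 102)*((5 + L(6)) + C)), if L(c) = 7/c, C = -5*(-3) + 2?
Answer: 4312753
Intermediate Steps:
C = 17 (C = 15 + 2 = 17)
(-69*(-38))*((-31 + 102)*((5 + L(6)) + C)) = (-69*(-38))*((-31 + 102)*((5 + 7/6) + 17)) = 2622*(71*((5 + 7*(⅙)) + 17)) = 2622*(71*((5 + 7/6) + 17)) = 2622*(71*(37/6 + 17)) = 2622*(71*(139/6)) = 2622*(9869/6) = 4312753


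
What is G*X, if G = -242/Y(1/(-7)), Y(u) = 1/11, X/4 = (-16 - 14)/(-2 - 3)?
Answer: -63888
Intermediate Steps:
X = 24 (X = 4*((-16 - 14)/(-2 - 3)) = 4*(-30/(-5)) = 4*(-30*(-⅕)) = 4*6 = 24)
Y(u) = 1/11
G = -2662 (G = -242/1/11 = -242*11 = -2662)
G*X = -2662*24 = -63888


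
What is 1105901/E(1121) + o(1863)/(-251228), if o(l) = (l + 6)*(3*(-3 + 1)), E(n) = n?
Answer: 138922933661/140813294 ≈ 986.58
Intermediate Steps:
o(l) = -36 - 6*l (o(l) = (6 + l)*(3*(-2)) = (6 + l)*(-6) = -36 - 6*l)
1105901/E(1121) + o(1863)/(-251228) = 1105901/1121 + (-36 - 6*1863)/(-251228) = 1105901*(1/1121) + (-36 - 11178)*(-1/251228) = 1105901/1121 - 11214*(-1/251228) = 1105901/1121 + 5607/125614 = 138922933661/140813294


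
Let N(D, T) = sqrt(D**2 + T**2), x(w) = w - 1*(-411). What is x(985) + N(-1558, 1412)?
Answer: 1396 + 2*sqrt(1105277) ≈ 3498.6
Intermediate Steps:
x(w) = 411 + w (x(w) = w + 411 = 411 + w)
x(985) + N(-1558, 1412) = (411 + 985) + sqrt((-1558)**2 + 1412**2) = 1396 + sqrt(2427364 + 1993744) = 1396 + sqrt(4421108) = 1396 + 2*sqrt(1105277)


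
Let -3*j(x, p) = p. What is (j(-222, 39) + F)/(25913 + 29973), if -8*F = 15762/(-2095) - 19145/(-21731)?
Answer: -4432335033/20354327242160 ≈ -0.00021776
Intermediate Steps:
j(x, p) = -p/3
F = 302415247/364211560 (F = -(15762/(-2095) - 19145/(-21731))/8 = -(15762*(-1/2095) - 19145*(-1/21731))/8 = -(-15762/2095 + 19145/21731)/8 = -⅛*(-302415247/45526445) = 302415247/364211560 ≈ 0.83033)
(j(-222, 39) + F)/(25913 + 29973) = (-⅓*39 + 302415247/364211560)/(25913 + 29973) = (-13 + 302415247/364211560)/55886 = -4432335033/364211560*1/55886 = -4432335033/20354327242160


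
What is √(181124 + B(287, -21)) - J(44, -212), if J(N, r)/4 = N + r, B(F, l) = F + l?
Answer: 672 + √181390 ≈ 1097.9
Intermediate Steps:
J(N, r) = 4*N + 4*r (J(N, r) = 4*(N + r) = 4*N + 4*r)
√(181124 + B(287, -21)) - J(44, -212) = √(181124 + (287 - 21)) - (4*44 + 4*(-212)) = √(181124 + 266) - (176 - 848) = √181390 - 1*(-672) = √181390 + 672 = 672 + √181390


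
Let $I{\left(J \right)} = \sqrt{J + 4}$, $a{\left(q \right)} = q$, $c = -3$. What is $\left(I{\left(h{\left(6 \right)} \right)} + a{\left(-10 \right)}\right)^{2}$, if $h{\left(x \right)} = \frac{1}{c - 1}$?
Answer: $\frac{\left(20 - \sqrt{15}\right)^{2}}{4} \approx 65.02$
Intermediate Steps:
$h{\left(x \right)} = - \frac{1}{4}$ ($h{\left(x \right)} = \frac{1}{-3 - 1} = \frac{1}{-4} = - \frac{1}{4}$)
$I{\left(J \right)} = \sqrt{4 + J}$
$\left(I{\left(h{\left(6 \right)} \right)} + a{\left(-10 \right)}\right)^{2} = \left(\sqrt{4 - \frac{1}{4}} - 10\right)^{2} = \left(\sqrt{\frac{15}{4}} - 10\right)^{2} = \left(\frac{\sqrt{15}}{2} - 10\right)^{2} = \left(-10 + \frac{\sqrt{15}}{2}\right)^{2}$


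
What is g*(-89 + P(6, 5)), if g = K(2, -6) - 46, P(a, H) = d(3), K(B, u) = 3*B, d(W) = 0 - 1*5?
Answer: 3760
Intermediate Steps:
d(W) = -5 (d(W) = 0 - 5 = -5)
P(a, H) = -5
g = -40 (g = 3*2 - 46 = 6 - 46 = -40)
g*(-89 + P(6, 5)) = -40*(-89 - 5) = -40*(-94) = 3760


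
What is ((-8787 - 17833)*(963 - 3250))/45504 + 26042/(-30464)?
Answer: 14480167789/10829952 ≈ 1337.0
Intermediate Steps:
((-8787 - 17833)*(963 - 3250))/45504 + 26042/(-30464) = -26620*(-2287)*(1/45504) + 26042*(-1/30464) = 60879940*(1/45504) - 13021/15232 = 15219985/11376 - 13021/15232 = 14480167789/10829952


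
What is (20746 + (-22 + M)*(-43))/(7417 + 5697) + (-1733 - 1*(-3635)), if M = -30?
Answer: 12482905/6557 ≈ 1903.8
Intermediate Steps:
(20746 + (-22 + M)*(-43))/(7417 + 5697) + (-1733 - 1*(-3635)) = (20746 + (-22 - 30)*(-43))/(7417 + 5697) + (-1733 - 1*(-3635)) = (20746 - 52*(-43))/13114 + (-1733 + 3635) = (20746 + 2236)*(1/13114) + 1902 = 22982*(1/13114) + 1902 = 11491/6557 + 1902 = 12482905/6557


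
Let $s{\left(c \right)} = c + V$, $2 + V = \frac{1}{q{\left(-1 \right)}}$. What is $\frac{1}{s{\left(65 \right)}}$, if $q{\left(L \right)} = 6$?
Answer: $\frac{6}{379} \approx 0.015831$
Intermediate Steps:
$V = - \frac{11}{6}$ ($V = -2 + \frac{1}{6} = - \frac{11}{6} \approx -1.8333$)
$s{\left(c \right)} = - \frac{11}{6} + c$ ($s{\left(c \right)} = c - \frac{11}{6} = - \frac{11}{6} + c$)
$\frac{1}{s{\left(65 \right)}} = \frac{1}{- \frac{11}{6} + 65} = \frac{1}{\frac{379}{6}} = \frac{6}{379}$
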